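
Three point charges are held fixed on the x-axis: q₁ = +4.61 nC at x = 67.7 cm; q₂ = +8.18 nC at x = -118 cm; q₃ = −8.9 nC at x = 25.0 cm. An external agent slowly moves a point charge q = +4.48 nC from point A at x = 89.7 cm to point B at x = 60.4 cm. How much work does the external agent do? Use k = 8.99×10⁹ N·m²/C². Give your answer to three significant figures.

For quasistatic motion the external work equals the change in potential energy: W_ext = qΔV = q(V_B − V_A).
At A: distances to the source charges are 0.220 m, 2.08 m, 0.647 m; V_A = Σ kqᵢ/rᵢ = 100 V.
At B: distances to the source charges are 0.0730 m, 1.78 m, 0.354 m; V_B = Σ kqᵢ/rᵢ = 383 V.
ΔV = V_B − V_A = 283 V.
W_ext = qΔV = (4.48×10⁻⁹ C)(283 V) = 1.27×10⁻⁶ J.

1.27×10⁻⁶ J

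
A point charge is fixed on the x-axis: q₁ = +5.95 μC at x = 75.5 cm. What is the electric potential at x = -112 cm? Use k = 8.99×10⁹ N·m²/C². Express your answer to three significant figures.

2.85×10⁴ V

The total potential is the scalar sum of each charge's contribution, V = Σ kqᵢ/rᵢ.
V = k[(5.95×10⁻⁶)/(1.88)] = 2.85×10⁴ V.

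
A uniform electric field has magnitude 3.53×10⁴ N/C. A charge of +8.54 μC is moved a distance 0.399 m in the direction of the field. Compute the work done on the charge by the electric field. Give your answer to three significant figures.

The potential change for a displacement 0.399 m in the direction of the field is ΔV = −Ed = -1.41×10⁴ V.
W_field = −qΔV = 0.120 J.

0.120 J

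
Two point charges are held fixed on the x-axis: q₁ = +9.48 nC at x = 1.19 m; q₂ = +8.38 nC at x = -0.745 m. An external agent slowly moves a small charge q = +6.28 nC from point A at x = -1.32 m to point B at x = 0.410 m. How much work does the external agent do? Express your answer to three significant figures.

5.98×10⁻⁸ J

For quasistatic motion the external work equals the change in potential energy: W_ext = qΔV = q(V_B − V_A).
At A: distances to the source charges are 2.51 m, 0.575 m; V_A = Σ kqᵢ/rᵢ = 165 V.
At B: distances to the source charges are 0.780 m, 1.16 m; V_B = Σ kqᵢ/rᵢ = 174 V.
ΔV = V_B − V_A = 9.52 V.
W_ext = qΔV = (6.28×10⁻⁹ C)(9.52 V) = 5.98×10⁻⁸ J.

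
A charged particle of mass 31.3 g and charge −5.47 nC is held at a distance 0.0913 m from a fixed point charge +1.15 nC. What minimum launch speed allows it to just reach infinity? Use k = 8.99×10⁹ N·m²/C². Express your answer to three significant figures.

6.29×10⁻³ m/s

To just escape, total mechanical energy must reach zero at infinity: ½mv²_min + U = 0, so ½mv²_min = −U = |kQq|/r.
|U| = |kQq|/r = (8.99×10⁹ N·m²/C²)(1.15×10⁻⁹)(5.47×10⁻⁹)/(0.0913) = 6.19×10⁻⁷ J.
v_min = √(2|U|/m) = √(2·6.19×10⁻⁷/0.0313) = 6.29×10⁻³ m/s.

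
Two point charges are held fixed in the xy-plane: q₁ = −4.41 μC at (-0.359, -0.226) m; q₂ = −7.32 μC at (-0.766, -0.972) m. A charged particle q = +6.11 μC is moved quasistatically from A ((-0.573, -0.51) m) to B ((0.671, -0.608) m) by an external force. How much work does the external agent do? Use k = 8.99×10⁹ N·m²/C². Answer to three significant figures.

For quasistatic motion the external work equals the change in potential energy: W_ext = qΔV = q(V_B − V_A).
At A: distances to the source charges are 0.356 m, 0.501 m; V_A = Σ kqᵢ/rᵢ = -2.43×10⁵ V.
At B: distances to the source charges are 1.10 m, 1.48 m; V_B = Σ kqᵢ/rᵢ = -8.05×10⁴ V.
ΔV = V_B − V_A = 1.62×10⁵ V.
W_ext = qΔV = (6.11×10⁻⁶ C)(1.62×10⁵ V) = 0.993 J.

0.993 J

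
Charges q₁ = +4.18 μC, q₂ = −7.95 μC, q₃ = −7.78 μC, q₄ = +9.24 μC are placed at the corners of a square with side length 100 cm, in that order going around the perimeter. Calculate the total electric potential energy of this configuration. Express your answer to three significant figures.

-0.715 J

The work to assemble the configuration equals its total potential energy, U = Σ kqᵢqⱼ/rᵢⱼ over all pairs.
The four side pairs have separation 1.00 m and the two diagonal pairs 1.41 m.
Summing all 6 pair terms gives U = -0.715 J.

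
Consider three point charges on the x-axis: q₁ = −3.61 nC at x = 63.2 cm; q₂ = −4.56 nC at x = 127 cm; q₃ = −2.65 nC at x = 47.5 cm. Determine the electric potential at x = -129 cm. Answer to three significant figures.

The total potential is the scalar sum of each charge's contribution, V = Σ kqᵢ/rᵢ.
Distances from the field point to each charge: r₁ = 1.92 m, r₂ = 2.56 m, r₃ = 1.77 m.
V = k[(-3.61×10⁻⁹)/(1.92) + (-4.56×10⁻⁹)/(2.56) + (-2.65×10⁻⁹)/(1.77)] = -46.4 V.

-46.4 V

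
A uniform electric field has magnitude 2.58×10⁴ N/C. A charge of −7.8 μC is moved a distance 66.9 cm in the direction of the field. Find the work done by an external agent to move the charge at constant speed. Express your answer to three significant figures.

0.135 J

The potential change for a displacement 66.9 cm in the direction of the field is ΔV = −Ed = -1.73×10⁴ V.
W_ext = qΔV = 0.135 J.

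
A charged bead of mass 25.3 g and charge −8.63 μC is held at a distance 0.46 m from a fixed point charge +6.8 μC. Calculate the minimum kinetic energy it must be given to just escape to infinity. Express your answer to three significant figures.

1.15 J

To just escape, total mechanical energy must reach zero at infinity: ½mv²_min + U = 0, so ½mv²_min = −U = |kQq|/r.
|U| = |kQq|/r = (8.99×10⁹ N·m²/C²)(6.80×10⁻⁶)(8.63×10⁻⁶)/(0.460) = 1.15 J.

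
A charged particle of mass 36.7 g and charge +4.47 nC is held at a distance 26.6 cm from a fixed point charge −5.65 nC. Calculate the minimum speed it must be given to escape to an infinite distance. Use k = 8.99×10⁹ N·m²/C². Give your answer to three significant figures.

6.82×10⁻³ m/s

To just escape, total mechanical energy must reach zero at infinity: ½mv²_min + U = 0, so ½mv²_min = −U = |kQq|/r.
|U| = |kQq|/r = (8.99×10⁹ N·m²/C²)(5.65×10⁻⁹)(4.47×10⁻⁹)/(0.266) = 8.54×10⁻⁷ J.
v_min = √(2|U|/m) = √(2·8.54×10⁻⁷/0.0367) = 6.82×10⁻³ m/s.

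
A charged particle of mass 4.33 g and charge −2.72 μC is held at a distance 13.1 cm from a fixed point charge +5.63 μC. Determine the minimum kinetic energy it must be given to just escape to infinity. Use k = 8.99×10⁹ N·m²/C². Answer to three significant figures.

1.05 J

To just escape, total mechanical energy must reach zero at infinity: ½mv²_min + U = 0, so ½mv²_min = −U = |kQq|/r.
|U| = |kQq|/r = (8.99×10⁹ N·m²/C²)(5.63×10⁻⁶)(2.72×10⁻⁶)/(0.131) = 1.05 J.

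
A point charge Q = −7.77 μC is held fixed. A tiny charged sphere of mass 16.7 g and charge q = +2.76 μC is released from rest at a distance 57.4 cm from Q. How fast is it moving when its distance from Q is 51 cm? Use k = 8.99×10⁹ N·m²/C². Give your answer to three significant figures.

Only the electrostatic force acts, so mechanical energy is conserved: ½mv² = U₁ − U₂ = kQq(1/r₁ − 1/r₂).
U₁ − U₂ = (8.99×10⁹ N·m²/C²)(-7.77×10⁻⁶ C)(2.76×10⁻⁶ C)(1/0.574 − 1/0.510) = 0.0421 J.
v = √(2·0.0421/0.0167) = 2.25 m/s.

2.25 m/s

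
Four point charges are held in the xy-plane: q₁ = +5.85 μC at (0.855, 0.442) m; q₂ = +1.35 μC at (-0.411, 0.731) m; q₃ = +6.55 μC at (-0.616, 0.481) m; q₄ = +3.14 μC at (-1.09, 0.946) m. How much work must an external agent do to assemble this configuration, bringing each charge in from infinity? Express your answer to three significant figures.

0.949 J

The assembly work is the sum of pairwise potential energies, U = Σ_{i<j} kqᵢqⱼ/rᵢⱼ.
Pair separations: r₁₂ = 1.30 m, r₁₃ = 1.47 m, r₁₄ = 2.01 m, r₂₃ = 0.323 m, r₂₄ = 0.712 m, r₃₄ = 0.664 m.
Summing all 6 pair terms gives U = 0.949 J.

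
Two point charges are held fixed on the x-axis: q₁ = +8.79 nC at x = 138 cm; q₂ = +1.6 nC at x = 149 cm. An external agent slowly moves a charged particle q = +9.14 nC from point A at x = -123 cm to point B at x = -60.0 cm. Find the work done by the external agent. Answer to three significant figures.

For quasistatic motion the external work equals the change in potential energy: W_ext = qΔV = q(V_B − V_A).
At A: distances to the source charges are 2.61 m, 2.72 m; V_A = Σ kqᵢ/rᵢ = 35.6 V.
At B: distances to the source charges are 1.98 m, 2.09 m; V_B = Σ kqᵢ/rᵢ = 46.8 V.
ΔV = V_B − V_A = 11.2 V.
W_ext = qΔV = (9.14×10⁻⁹ C)(11.2 V) = 1.03×10⁻⁷ J.

1.03×10⁻⁷ J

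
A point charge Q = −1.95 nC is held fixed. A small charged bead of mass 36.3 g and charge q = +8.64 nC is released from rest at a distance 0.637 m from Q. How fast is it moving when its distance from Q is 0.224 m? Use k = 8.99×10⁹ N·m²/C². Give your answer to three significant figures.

Only the electrostatic force acts, so mechanical energy is conserved: ½mv² = U₁ − U₂ = kQq(1/r₁ − 1/r₂).
U₁ − U₂ = (8.99×10⁹ N·m²/C²)(-1.95×10⁻⁹ C)(8.64×10⁻⁹ C)(1/0.637 − 1/0.224) = 4.38×10⁻⁷ J.
v = √(2·4.38×10⁻⁷/0.0363) = 4.91×10⁻³ m/s.

4.91×10⁻³ m/s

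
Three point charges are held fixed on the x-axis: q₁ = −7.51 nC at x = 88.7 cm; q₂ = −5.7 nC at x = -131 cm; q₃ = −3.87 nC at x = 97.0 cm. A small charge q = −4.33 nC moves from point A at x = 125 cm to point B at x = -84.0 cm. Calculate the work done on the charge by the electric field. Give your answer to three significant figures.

7.05×10⁻⁷ J

The work done by the electric force is W_field = −ΔU = −q(V_B − V_A) = q(V_A − V_B).
At A: distances to the source charges are 0.363 m, 2.56 m, 0.280 m; V_A = Σ kqᵢ/rᵢ = -330 V.
At B: distances to the source charges are 1.73 m, 0.470 m, 1.81 m; V_B = Σ kqᵢ/rᵢ = -167 V.
ΔV = V_B − V_A = 163 V.
W_field = −qΔV = −(-4.33×10⁻⁹ C)(163 V) = 7.05×10⁻⁷ J.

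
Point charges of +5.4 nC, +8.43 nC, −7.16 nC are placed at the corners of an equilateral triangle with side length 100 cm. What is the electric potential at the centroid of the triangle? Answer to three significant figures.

104 V

Electric potential is a scalar, so the contributions from each charge add algebraically: V = Σ kqᵢ/rᵢ.
The distance from each vertex to the centroid is a/√3 = 0.577 m.
V = k[(5.40×10⁻⁹)/(0.577) + (8.43×10⁻⁹)/(0.577) + (-7.16×10⁻⁹)/(0.577)] = 104 V.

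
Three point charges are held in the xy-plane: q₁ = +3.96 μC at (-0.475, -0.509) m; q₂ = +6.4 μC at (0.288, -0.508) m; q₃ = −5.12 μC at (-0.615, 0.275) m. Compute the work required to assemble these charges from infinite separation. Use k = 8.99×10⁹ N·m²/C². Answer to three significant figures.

-0.177 J

The assembly work is the sum of pairwise potential energies, U = Σ_{i<j} kqᵢqⱼ/rᵢⱼ.
Pair separations: r₁₂ = 0.763 m, r₁₃ = 0.796 m, r₂₃ = 1.20 m.
U = (0.299) + (-0.229) + (-0.246) = -0.177 J.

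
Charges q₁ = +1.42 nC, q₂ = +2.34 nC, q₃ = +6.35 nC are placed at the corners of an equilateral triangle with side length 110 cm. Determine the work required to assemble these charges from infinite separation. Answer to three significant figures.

The work to assemble the configuration equals its total potential energy, U = Σ kqᵢqⱼ/rᵢⱼ over all pairs.
All three pair separations equal the side length, 1.10 m.
U = (2.72×10⁻⁸) + (7.37×10⁻⁸) + (1.21×10⁻⁷) = 2.22×10⁻⁷ J.

2.22×10⁻⁷ J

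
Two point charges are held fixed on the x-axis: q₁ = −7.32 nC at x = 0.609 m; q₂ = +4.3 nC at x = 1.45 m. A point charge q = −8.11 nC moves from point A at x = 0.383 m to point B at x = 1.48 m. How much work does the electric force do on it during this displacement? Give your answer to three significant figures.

1.19×10⁻⁵ J

The work done by the electric force is W_field = −ΔU = −q(V_B − V_A) = q(V_A − V_B).
At A: distances to the source charges are 0.226 m, 1.07 m; V_A = Σ kqᵢ/rᵢ = -255 V.
At B: distances to the source charges are 0.871 m, 0.0300 m; V_B = Σ kqᵢ/rᵢ = 1210 V.
ΔV = V_B − V_A = 1470 V.
W_field = −qΔV = −(-8.11×10⁻⁹ C)(1470 V) = 1.19×10⁻⁵ J.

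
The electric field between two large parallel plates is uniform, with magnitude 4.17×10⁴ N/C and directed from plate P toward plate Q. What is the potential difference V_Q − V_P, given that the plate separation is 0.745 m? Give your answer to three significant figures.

In a uniform field, potential decreases in the direction of E: ΔV = −E·d for a displacement d parallel to E.
Going from P to Q is a displacement of 0.745 m along the field, so V_Q − V_P = −Ed = -3.11×10⁴ V.

-3.11×10⁴ V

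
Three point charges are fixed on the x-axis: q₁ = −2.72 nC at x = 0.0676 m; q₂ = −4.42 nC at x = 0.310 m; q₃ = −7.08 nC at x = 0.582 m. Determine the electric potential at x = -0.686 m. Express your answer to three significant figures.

The total potential is the scalar sum of each charge's contribution, V = Σ kqᵢ/rᵢ.
Distances from the field point to each charge: r₁ = 0.754 m, r₂ = 0.996 m, r₃ = 1.27 m.
V = k[(-2.72×10⁻⁹)/(0.754) + (-4.42×10⁻⁹)/(0.996) + (-7.08×10⁻⁹)/(1.27)] = -123 V.

-123 V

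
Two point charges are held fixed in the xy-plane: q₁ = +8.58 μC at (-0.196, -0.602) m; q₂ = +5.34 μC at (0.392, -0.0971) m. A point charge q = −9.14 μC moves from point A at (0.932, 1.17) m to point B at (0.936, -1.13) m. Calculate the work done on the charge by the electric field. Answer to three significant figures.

The work done by the electric force is W_field = −ΔU = −q(V_B − V_A) = q(V_A − V_B).
At A: distances to the source charges are 2.10 m, 1.38 m; V_A = Σ kqᵢ/rᵢ = 7.16×10⁴ V.
At B: distances to the source charges are 1.25 m, 1.17 m; V_B = Σ kqᵢ/rᵢ = 1.03×10⁵ V.
ΔV = V_B − V_A = 3.13×10⁴ V.
W_field = −qΔV = −(-9.14×10⁻⁶ C)(3.13×10⁴ V) = 0.286 J.

0.286 J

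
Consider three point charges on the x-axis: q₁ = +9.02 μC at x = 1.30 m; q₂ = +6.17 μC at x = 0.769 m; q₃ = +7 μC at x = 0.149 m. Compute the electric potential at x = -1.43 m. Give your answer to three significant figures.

9.48×10⁴ V

The total potential is the scalar sum of each charge's contribution, V = Σ kqᵢ/rᵢ.
Distances from the field point to each charge: r₁ = 2.73 m, r₂ = 2.20 m, r₃ = 1.58 m.
V = k[(9.02×10⁻⁶)/(2.73) + (6.17×10⁻⁶)/(2.20) + (7.00×10⁻⁶)/(1.58)] = 9.48×10⁴ V.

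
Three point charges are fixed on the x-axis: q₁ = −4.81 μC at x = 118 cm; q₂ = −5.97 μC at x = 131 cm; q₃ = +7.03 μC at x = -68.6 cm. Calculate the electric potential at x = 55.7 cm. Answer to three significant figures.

Electric potential is a scalar, so the contributions from each charge add algebraically: V = Σ kqᵢ/rᵢ.
Distances from the field point to each charge: r₁ = 0.623 m, r₂ = 0.753 m, r₃ = 1.24 m.
V = k[(-4.81×10⁻⁶)/(0.623) + (-5.97×10⁻⁶)/(0.753) + (7.03×10⁻⁶)/(1.24)] = -8.98×10⁴ V.

-8.98×10⁴ V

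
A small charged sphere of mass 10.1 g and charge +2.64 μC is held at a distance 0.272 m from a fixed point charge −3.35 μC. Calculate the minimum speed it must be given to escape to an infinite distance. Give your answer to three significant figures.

To just escape, total mechanical energy must reach zero at infinity: ½mv²_min + U = 0, so ½mv²_min = −U = |kQq|/r.
|U| = |kQq|/r = (8.99×10⁹ N·m²/C²)(3.35×10⁻⁶)(2.64×10⁻⁶)/(0.272) = 0.292 J.
v_min = √(2|U|/m) = √(2·0.292/0.0101) = 7.61 m/s.

7.61 m/s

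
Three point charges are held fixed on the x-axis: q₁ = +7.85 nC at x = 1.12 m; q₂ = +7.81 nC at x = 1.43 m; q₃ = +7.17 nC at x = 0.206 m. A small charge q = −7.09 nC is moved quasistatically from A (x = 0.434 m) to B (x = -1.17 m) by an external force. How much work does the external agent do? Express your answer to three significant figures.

For quasistatic motion the external work equals the change in potential energy: W_ext = qΔV = q(V_B − V_A).
At A: distances to the source charges are 0.686 m, 0.996 m, 0.228 m; V_A = Σ kqᵢ/rᵢ = 456 V.
At B: distances to the source charges are 2.29 m, 2.60 m, 1.38 m; V_B = Σ kqᵢ/rᵢ = 105 V.
ΔV = V_B − V_A = -351 V.
W_ext = qΔV = (-7.09×10⁻⁹ C)(-351 V) = 2.49×10⁻⁶ J.

2.49×10⁻⁶ J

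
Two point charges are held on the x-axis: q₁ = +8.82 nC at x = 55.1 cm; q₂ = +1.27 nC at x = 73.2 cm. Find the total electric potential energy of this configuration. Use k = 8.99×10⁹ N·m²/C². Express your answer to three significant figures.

5.56×10⁻⁷ J

The work to assemble the configuration equals its total potential energy, U = Σ kqᵢqⱼ/rᵢⱼ over all pairs.
Pair separations: r₁₂ = 0.181 m.
U = (5.56×10⁻⁷) = 5.56×10⁻⁷ J.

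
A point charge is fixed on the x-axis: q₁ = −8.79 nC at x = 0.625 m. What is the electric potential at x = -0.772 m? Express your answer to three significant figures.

-56.6 V

Electric potential is a scalar, so the contributions from each charge add algebraically: V = Σ kqᵢ/rᵢ.
V = k[(-8.79×10⁻⁹)/(1.40)] = -56.6 V.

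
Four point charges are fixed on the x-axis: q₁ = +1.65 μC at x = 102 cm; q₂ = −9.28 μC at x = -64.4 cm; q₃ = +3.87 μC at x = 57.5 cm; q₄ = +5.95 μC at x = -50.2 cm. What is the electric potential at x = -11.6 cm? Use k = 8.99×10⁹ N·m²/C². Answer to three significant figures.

Electric potential is a scalar, so the contributions from each charge add algebraically: V = Σ kqᵢ/rᵢ.
Distances from the field point to each charge: r₁ = 1.14 m, r₂ = 0.528 m, r₃ = 0.691 m, r₄ = 0.386 m.
V = k[(1.65×10⁻⁶)/(1.14) + (-9.28×10⁻⁶)/(0.528) + (3.87×10⁻⁶)/(0.691) + (5.95×10⁻⁶)/(0.386)] = 4.40×10⁴ V.

4.40×10⁴ V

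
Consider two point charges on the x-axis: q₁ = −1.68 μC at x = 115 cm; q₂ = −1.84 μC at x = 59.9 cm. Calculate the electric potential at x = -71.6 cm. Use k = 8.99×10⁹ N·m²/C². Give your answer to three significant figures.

-2.07×10⁴ V

The total potential is the scalar sum of each charge's contribution, V = Σ kqᵢ/rᵢ.
Distances from the field point to each charge: r₁ = 1.87 m, r₂ = 1.31 m.
V = k[(-1.68×10⁻⁶)/(1.87) + (-1.84×10⁻⁶)/(1.31)] = -2.07×10⁴ V.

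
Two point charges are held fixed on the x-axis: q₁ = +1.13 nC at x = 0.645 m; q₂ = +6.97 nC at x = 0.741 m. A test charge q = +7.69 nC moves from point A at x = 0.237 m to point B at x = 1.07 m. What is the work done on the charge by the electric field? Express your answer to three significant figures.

-5.01×10⁻⁷ J

The work done by the electric force is W_field = −ΔU = −q(V_B − V_A) = q(V_A − V_B).
At A: distances to the source charges are 0.408 m, 0.504 m; V_A = Σ kqᵢ/rᵢ = 149 V.
At B: distances to the source charges are 0.425 m, 0.329 m; V_B = Σ kqᵢ/rᵢ = 214 V.
ΔV = V_B − V_A = 65.1 V.
W_field = −qΔV = −(7.69×10⁻⁹ C)(65.1 V) = -5.01×10⁻⁷ J.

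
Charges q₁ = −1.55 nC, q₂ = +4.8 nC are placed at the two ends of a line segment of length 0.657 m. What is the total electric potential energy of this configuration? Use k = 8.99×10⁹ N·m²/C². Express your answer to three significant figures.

The work to assemble the configuration equals its total potential energy, U = Σ kqᵢqⱼ/rᵢⱼ over all pairs.
The separation is r = 0.657 m.
U = (-1.02×10⁻⁷) = -1.02×10⁻⁷ J.

-1.02×10⁻⁷ J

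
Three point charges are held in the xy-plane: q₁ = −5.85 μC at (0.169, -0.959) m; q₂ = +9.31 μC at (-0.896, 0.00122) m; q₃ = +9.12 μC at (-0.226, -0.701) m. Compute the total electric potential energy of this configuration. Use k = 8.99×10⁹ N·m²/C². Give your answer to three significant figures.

-0.572 J

The work to assemble the configuration equals its total potential energy, U = Σ kqᵢqⱼ/rᵢⱼ over all pairs.
Pair separations: r₁₂ = 1.43 m, r₁₃ = 0.472 m, r₂₃ = 0.971 m.
U = (-0.341) + (-1.02) + (0.786) = -0.572 J.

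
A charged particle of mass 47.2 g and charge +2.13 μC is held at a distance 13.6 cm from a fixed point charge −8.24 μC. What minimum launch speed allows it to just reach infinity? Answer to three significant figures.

To just escape, total mechanical energy must reach zero at infinity: ½mv²_min + U = 0, so ½mv²_min = −U = |kQq|/r.
|U| = |kQq|/r = (8.99×10⁹ N·m²/C²)(8.24×10⁻⁶)(2.13×10⁻⁶)/(0.136) = 1.16 J.
v_min = √(2|U|/m) = √(2·1.16/0.0472) = 7.01 m/s.

7.01 m/s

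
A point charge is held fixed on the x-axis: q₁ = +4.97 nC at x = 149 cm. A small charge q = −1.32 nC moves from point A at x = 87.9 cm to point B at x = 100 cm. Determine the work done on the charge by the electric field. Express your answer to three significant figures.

The work done by the electric force is W_field = −ΔU = −q(V_B − V_A) = q(V_A − V_B).
At A: distance to the source charge is 0.611 m; V_A = kq₁/r = 73.1 V.
At B: distance to the source charge is 0.490 m; V_B = kq₁/r = 91.2 V.
ΔV = V_B − V_A = 18.1 V.
W_field = −qΔV = −(-1.32×10⁻⁹ C)(18.1 V) = 2.38×10⁻⁸ J.

2.38×10⁻⁸ J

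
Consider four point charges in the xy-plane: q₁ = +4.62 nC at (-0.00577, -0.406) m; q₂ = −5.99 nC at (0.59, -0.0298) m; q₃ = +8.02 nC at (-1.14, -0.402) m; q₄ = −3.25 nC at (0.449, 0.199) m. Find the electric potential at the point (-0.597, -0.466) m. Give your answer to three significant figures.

136 V

The total potential is the scalar sum of each charge's contribution, V = Σ kqᵢ/rᵢ.
Distances from the field point to each charge: r₁ = 0.594 m, r₂ = 1.26 m, r₃ = 0.547 m, r₄ = 1.24 m.
V = k[(4.62×10⁻⁹)/(0.594) + (-5.99×10⁻⁹)/(1.26) + (8.02×10⁻⁹)/(0.547) + (-3.25×10⁻⁹)/(1.24)] = 136 V.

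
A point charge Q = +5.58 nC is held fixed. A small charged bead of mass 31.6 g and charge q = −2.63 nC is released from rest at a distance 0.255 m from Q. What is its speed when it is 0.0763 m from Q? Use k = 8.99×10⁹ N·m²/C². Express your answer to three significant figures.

8.76×10⁻³ m/s

Only the electrostatic force acts, so mechanical energy is conserved: ½mv² = U₁ − U₂ = kQq(1/r₁ − 1/r₂).
U₁ − U₂ = (8.99×10⁹ N·m²/C²)(5.58×10⁻⁹ C)(-2.63×10⁻⁹ C)(1/0.255 − 1/0.0763) = 1.21×10⁻⁶ J.
v = √(2·1.21×10⁻⁶/0.0316) = 8.76×10⁻³ m/s.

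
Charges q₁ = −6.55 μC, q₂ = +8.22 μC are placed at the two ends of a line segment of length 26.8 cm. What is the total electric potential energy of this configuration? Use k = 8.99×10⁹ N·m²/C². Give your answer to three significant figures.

-1.81 J

The assembly work is the sum of pairwise potential energies, U = Σ_{i<j} kqᵢqⱼ/rᵢⱼ.
The separation is r = 0.268 m.
U = (-1.81) = -1.81 J.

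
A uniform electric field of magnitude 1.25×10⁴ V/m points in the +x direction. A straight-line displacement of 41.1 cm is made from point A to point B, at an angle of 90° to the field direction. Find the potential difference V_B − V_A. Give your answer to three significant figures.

Only the component of displacement along E changes the potential: ΔV = −E·d·cosθ.
ΔV = −(1.25×10⁴ V/m)(0.411 m)cos90° = 0 V.

0 V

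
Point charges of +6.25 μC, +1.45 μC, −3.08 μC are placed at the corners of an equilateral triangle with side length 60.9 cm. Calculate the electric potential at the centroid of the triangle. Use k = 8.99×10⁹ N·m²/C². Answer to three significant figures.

The total potential is the scalar sum of each charge's contribution, V = Σ kqᵢ/rᵢ.
The distance from each vertex to the centroid is a/√3 = 0.352 m.
V = k[(6.25×10⁻⁶)/(0.352) + (1.45×10⁻⁶)/(0.352) + (-3.08×10⁻⁶)/(0.352)] = 1.18×10⁵ V.

1.18×10⁵ V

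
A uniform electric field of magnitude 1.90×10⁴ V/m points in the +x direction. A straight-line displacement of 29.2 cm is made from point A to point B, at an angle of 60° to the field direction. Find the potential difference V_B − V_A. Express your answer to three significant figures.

Only the component of displacement along E changes the potential: ΔV = −E·d·cosθ.
ΔV = −(1.90×10⁴ V/m)(0.292 m)cos60° = -2770 V.

-2770 V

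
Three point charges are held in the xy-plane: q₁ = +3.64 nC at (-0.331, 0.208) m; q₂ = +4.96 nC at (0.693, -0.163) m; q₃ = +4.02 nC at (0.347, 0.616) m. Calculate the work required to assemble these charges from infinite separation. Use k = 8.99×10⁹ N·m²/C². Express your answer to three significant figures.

The work to assemble the configuration equals its total potential energy, U = Σ kqᵢqⱼ/rᵢⱼ over all pairs.
Pair separations: r₁₂ = 1.09 m, r₁₃ = 0.791 m, r₂₃ = 0.852 m.
U = (1.49×10⁻⁷) + (1.66×10⁻⁷) + (2.10×10⁻⁷) = 5.26×10⁻⁷ J.

5.26×10⁻⁷ J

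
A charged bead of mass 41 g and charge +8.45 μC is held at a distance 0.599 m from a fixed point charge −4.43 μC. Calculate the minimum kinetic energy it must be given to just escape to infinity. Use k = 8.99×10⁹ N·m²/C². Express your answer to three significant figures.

0.562 J

To just escape, total mechanical energy must reach zero at infinity: ½mv²_min + U = 0, so ½mv²_min = −U = |kQq|/r.
|U| = |kQq|/r = (8.99×10⁹ N·m²/C²)(4.43×10⁻⁶)(8.45×10⁻⁶)/(0.599) = 0.562 J.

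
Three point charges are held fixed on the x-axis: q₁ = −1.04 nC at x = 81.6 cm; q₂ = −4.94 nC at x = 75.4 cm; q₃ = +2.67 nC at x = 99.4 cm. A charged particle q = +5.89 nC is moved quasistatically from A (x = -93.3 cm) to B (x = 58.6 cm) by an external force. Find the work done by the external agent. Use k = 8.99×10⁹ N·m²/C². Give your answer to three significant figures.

-1.34×10⁻⁶ J

For quasistatic motion the external work equals the change in potential energy: W_ext = qΔV = q(V_B − V_A).
At A: distances to the source charges are 1.75 m, 1.69 m, 1.93 m; V_A = Σ kqᵢ/rᵢ = -19.2 V.
At B: distances to the source charges are 0.230 m, 0.168 m, 0.408 m; V_B = Σ kqᵢ/rᵢ = -246 V.
ΔV = V_B − V_A = -227 V.
W_ext = qΔV = (5.89×10⁻⁹ C)(-227 V) = -1.34×10⁻⁶ J.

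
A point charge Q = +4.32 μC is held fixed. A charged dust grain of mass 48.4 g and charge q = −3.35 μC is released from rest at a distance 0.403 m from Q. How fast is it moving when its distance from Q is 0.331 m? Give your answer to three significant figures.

1.70 m/s

Only the electrostatic force acts, so mechanical energy is conserved: ½mv² = U₁ − U₂ = kQq(1/r₁ − 1/r₂).
U₁ − U₂ = (8.99×10⁹ N·m²/C²)(4.32×10⁻⁶ C)(-3.35×10⁻⁶ C)(1/0.403 − 1/0.331) = 0.0702 J.
v = √(2·0.0702/0.0484) = 1.70 m/s.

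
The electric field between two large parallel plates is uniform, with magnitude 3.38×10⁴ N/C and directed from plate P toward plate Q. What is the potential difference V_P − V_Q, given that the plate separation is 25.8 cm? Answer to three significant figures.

8720 V

In a uniform field, potential decreases in the direction of E: ΔV = −E·d for a displacement d parallel to E.
Going from Q to P is a displacement of 25.8 cm opposite to the field, so V_P − V_Q = +Ed = 8720 V.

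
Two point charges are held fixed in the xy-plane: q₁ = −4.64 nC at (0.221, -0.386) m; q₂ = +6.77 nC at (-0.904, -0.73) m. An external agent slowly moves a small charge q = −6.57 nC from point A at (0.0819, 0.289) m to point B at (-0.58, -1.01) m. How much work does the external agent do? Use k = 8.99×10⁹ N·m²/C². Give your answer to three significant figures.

For quasistatic motion the external work equals the change in potential energy: W_ext = qΔV = q(V_B − V_A).
At A: distances to the source charges are 0.689 m, 1.42 m; V_A = Σ kqᵢ/rᵢ = -17.6 V.
At B: distances to the source charges are 1.02 m, 0.428 m; V_B = Σ kqᵢ/rᵢ = 101 V.
ΔV = V_B − V_A = 119 V.
W_ext = qΔV = (-6.57×10⁻⁹ C)(119 V) = -7.80×10⁻⁷ J.

-7.80×10⁻⁷ J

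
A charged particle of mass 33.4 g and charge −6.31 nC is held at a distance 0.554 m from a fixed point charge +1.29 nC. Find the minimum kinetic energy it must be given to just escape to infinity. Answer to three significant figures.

1.32×10⁻⁷ J

To just escape, total mechanical energy must reach zero at infinity: ½mv²_min + U = 0, so ½mv²_min = −U = |kQq|/r.
|U| = |kQq|/r = (8.99×10⁹ N·m²/C²)(1.29×10⁻⁹)(6.31×10⁻⁹)/(0.554) = 1.32×10⁻⁷ J.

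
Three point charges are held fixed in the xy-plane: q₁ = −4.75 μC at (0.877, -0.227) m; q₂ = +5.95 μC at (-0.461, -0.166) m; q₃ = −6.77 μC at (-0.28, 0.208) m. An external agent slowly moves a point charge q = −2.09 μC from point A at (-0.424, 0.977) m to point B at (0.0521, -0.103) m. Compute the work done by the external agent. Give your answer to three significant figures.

0.0551 J

For quasistatic motion the external work equals the change in potential energy: W_ext = qΔV = q(V_B − V_A).
At A: distances to the source charges are 1.77 m, 1.14 m, 0.782 m; V_A = Σ kqᵢ/rᵢ = -5.51×10⁴ V.
At B: distances to the source charges are 0.834 m, 0.517 m, 0.455 m; V_B = Σ kqᵢ/rᵢ = -8.15×10⁴ V.
ΔV = V_B − V_A = -2.64×10⁴ V.
W_ext = qΔV = (-2.09×10⁻⁶ C)(-2.64×10⁴ V) = 0.0551 J.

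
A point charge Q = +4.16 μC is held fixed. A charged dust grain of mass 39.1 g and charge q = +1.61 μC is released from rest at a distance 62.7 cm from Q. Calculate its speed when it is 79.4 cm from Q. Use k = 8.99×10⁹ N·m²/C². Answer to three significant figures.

Only the electrostatic force acts, so mechanical energy is conserved: ½mv² = U₁ − U₂ = kQq(1/r₁ − 1/r₂).
U₁ − U₂ = (8.99×10⁹ N·m²/C²)(4.16×10⁻⁶ C)(1.61×10⁻⁶ C)(1/0.627 − 1/0.794) = 0.0202 J.
v = √(2·0.0202/0.0391) = 1.02 m/s.

1.02 m/s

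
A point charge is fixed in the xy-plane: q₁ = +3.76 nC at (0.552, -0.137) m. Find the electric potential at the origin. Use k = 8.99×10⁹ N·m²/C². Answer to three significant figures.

Electric potential is a scalar, so the contributions from each charge add algebraically: V = Σ kqᵢ/rᵢ.
Distances from the field point to each charge: r₁ = 0.569 m.
V = k[(3.76×10⁻⁹)/(0.569)] = 59.4 V.

59.4 V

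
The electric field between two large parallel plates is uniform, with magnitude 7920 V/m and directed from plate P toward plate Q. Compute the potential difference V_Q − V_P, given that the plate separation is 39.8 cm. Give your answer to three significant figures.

In a uniform field, potential decreases in the direction of E: ΔV = −E·d for a displacement d parallel to E.
Going from P to Q is a displacement of 39.8 cm along the field, so V_Q − V_P = −Ed = -3150 V.

-3150 V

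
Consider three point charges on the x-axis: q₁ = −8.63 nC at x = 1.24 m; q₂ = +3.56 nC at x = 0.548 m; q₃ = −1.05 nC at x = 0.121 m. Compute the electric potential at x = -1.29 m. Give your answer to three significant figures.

The total potential is the scalar sum of each charge's contribution, V = Σ kqᵢ/rᵢ.
Distances from the field point to each charge: r₁ = 2.53 m, r₂ = 1.84 m, r₃ = 1.41 m.
V = k[(-8.63×10⁻⁹)/(2.53) + (3.56×10⁻⁹)/(1.84) + (-1.05×10⁻⁹)/(1.41)] = -19.9 V.

-19.9 V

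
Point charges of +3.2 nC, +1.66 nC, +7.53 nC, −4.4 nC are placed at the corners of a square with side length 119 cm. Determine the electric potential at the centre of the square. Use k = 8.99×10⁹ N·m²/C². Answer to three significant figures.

85.4 V

Electric potential is a scalar, so the contributions from each charge add algebraically: V = Σ kqᵢ/rᵢ.
The distance from each corner to the centre is a√2/2 = 0.841 m.
V = k[(3.20×10⁻⁹)/(0.841) + (1.66×10⁻⁹)/(0.841) + (7.53×10⁻⁹)/(0.841) + (-4.40×10⁻⁹)/(0.841)] = 85.4 V.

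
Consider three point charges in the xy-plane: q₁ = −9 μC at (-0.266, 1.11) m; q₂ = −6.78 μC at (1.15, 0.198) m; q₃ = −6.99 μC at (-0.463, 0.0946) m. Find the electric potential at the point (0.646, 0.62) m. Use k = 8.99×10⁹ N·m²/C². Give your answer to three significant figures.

-2.22×10⁵ V

Electric potential is a scalar, so the contributions from each charge add algebraically: V = Σ kqᵢ/rᵢ.
Distances from the field point to each charge: r₁ = 1.04 m, r₂ = 0.657 m, r₃ = 1.23 m.
V = k[(-9.00×10⁻⁶)/(1.04) + (-6.78×10⁻⁶)/(0.657) + (-6.99×10⁻⁶)/(1.23)] = -2.22×10⁵ V.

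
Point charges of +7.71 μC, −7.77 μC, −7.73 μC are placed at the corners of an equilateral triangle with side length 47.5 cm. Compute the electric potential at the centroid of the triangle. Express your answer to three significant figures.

-2.55×10⁵ V

Electric potential is a scalar, so the contributions from each charge add algebraically: V = Σ kqᵢ/rᵢ.
The distance from each vertex to the centroid is a/√3 = 0.274 m.
V = k[(7.71×10⁻⁶)/(0.274) + (-7.77×10⁻⁶)/(0.274) + (-7.73×10⁻⁶)/(0.274)] = -2.55×10⁵ V.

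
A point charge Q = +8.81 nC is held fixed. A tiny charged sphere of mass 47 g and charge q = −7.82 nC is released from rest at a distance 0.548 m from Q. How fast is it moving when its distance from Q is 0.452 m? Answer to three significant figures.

3.20×10⁻³ m/s

Only the electrostatic force acts, so mechanical energy is conserved: ½mv² = U₁ − U₂ = kQq(1/r₁ − 1/r₂).
U₁ − U₂ = (8.99×10⁹ N·m²/C²)(8.81×10⁻⁹ C)(-7.82×10⁻⁹ C)(1/0.548 − 1/0.452) = 2.40×10⁻⁷ J.
v = √(2·2.40×10⁻⁷/0.0470) = 3.20×10⁻³ m/s.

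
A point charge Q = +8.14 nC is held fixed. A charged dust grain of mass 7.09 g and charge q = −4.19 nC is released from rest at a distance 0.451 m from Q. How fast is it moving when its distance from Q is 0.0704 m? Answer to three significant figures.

Only the electrostatic force acts, so mechanical energy is conserved: ½mv² = U₁ − U₂ = kQq(1/r₁ − 1/r₂).
U₁ − U₂ = (8.99×10⁹ N·m²/C²)(8.14×10⁻⁹ C)(-4.19×10⁻⁹ C)(1/0.451 − 1/0.0704) = 3.68×10⁻⁶ J.
v = √(2·3.68×10⁻⁶/7.09×10⁻³) = 0.0322 m/s.

0.0322 m/s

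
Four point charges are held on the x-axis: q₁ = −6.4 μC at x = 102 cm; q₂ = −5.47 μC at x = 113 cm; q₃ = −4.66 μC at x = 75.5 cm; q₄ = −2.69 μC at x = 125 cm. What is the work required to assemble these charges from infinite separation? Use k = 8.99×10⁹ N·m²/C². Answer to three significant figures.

The assembly work is the sum of pairwise potential energies, U = Σ_{i<j} kqᵢqⱼ/rᵢⱼ.
Pair separations: r₁₂ = 0.110 m, r₁₃ = 0.265 m, r₁₄ = 0.230 m, r₂₃ = 0.375 m, r₂₄ = 0.120 m, r₃₄ = 0.495 m.
Summing all 6 pair terms gives U = 6.49 J.

6.49 J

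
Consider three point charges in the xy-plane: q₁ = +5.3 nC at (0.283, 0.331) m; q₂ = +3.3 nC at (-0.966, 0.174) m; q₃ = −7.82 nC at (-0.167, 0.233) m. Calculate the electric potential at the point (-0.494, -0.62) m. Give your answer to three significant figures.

Electric potential is a scalar, so the contributions from each charge add algebraically: V = Σ kqᵢ/rᵢ.
Distances from the field point to each charge: r₁ = 1.23 m, r₂ = 0.924 m, r₃ = 0.914 m.
V = k[(5.30×10⁻⁹)/(1.23) + (3.30×10⁻⁹)/(0.924) + (-7.82×10⁻⁹)/(0.914)] = -6.04 V.

-6.04 V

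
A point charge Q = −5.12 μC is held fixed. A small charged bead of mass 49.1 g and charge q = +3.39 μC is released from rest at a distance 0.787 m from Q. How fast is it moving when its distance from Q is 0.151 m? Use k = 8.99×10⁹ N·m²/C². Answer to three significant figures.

Only the electrostatic force acts, so mechanical energy is conserved: ½mv² = U₁ − U₂ = kQq(1/r₁ − 1/r₂).
U₁ − U₂ = (8.99×10⁹ N·m²/C²)(-5.12×10⁻⁶ C)(3.39×10⁻⁶ C)(1/0.787 − 1/0.151) = 0.835 J.
v = √(2·0.835/0.0491) = 5.83 m/s.

5.83 m/s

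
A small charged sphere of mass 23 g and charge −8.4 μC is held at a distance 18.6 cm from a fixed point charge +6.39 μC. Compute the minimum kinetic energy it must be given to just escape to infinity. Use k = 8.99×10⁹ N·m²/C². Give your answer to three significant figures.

To just escape, total mechanical energy must reach zero at infinity: ½mv²_min + U = 0, so ½mv²_min = −U = |kQq|/r.
|U| = |kQq|/r = (8.99×10⁹ N·m²/C²)(6.39×10⁻⁶)(8.40×10⁻⁶)/(0.186) = 2.59 J.

2.59 J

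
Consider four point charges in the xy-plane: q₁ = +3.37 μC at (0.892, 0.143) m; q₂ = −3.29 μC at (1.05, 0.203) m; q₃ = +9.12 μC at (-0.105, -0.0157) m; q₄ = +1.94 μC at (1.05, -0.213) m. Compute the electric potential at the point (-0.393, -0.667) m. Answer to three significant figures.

1.29×10⁵ V

Electric potential is a scalar, so the contributions from each charge add algebraically: V = Σ kqᵢ/rᵢ.
Distances from the field point to each charge: r₁ = 1.52 m, r₂ = 1.68 m, r₃ = 0.712 m, r₄ = 1.51 m.
V = k[(3.37×10⁻⁶)/(1.52) + (-3.29×10⁻⁶)/(1.68) + (9.12×10⁻⁶)/(0.712) + (1.94×10⁻⁶)/(1.51)] = 1.29×10⁵ V.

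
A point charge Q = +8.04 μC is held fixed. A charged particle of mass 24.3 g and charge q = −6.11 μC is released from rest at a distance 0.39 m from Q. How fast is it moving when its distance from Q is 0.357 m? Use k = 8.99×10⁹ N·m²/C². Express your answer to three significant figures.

2.94 m/s

Only the electrostatic force acts, so mechanical energy is conserved: ½mv² = U₁ − U₂ = kQq(1/r₁ − 1/r₂).
U₁ − U₂ = (8.99×10⁹ N·m²/C²)(8.04×10⁻⁶ C)(-6.11×10⁻⁶ C)(1/0.390 − 1/0.357) = 0.105 J.
v = √(2·0.105/0.0243) = 2.94 m/s.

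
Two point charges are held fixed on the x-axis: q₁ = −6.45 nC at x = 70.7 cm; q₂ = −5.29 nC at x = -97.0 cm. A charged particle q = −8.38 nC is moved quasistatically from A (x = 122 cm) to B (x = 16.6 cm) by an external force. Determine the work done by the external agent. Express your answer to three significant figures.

For quasistatic motion the external work equals the change in potential energy: W_ext = qΔV = q(V_B − V_A).
At A: distances to the source charges are 0.513 m, 2.19 m; V_A = Σ kqᵢ/rᵢ = -135 V.
At B: distances to the source charges are 0.541 m, 1.14 m; V_B = Σ kqᵢ/rᵢ = -149 V.
ΔV = V_B − V_A = -14.3 V.
W_ext = qΔV = (-8.38×10⁻⁹ C)(-14.3 V) = 1.20×10⁻⁷ J.

1.20×10⁻⁷ J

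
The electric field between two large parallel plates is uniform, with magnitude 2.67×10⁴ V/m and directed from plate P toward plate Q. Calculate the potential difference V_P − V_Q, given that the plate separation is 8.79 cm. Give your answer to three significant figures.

In a uniform field, potential decreases in the direction of E: ΔV = −E·d for a displacement d parallel to E.
Going from Q to P is a displacement of 8.79 cm opposite to the field, so V_P − V_Q = +Ed = 2350 V.

2350 V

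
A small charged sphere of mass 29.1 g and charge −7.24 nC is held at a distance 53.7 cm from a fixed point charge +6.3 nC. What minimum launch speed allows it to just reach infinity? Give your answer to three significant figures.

To just escape, total mechanical energy must reach zero at infinity: ½mv²_min + U = 0, so ½mv²_min = −U = |kQq|/r.
|U| = |kQq|/r = (8.99×10⁹ N·m²/C²)(6.30×10⁻⁹)(7.24×10⁻⁹)/(0.537) = 7.64×10⁻⁷ J.
v_min = √(2|U|/m) = √(2·7.64×10⁻⁷/0.0291) = 7.24×10⁻³ m/s.

7.24×10⁻³ m/s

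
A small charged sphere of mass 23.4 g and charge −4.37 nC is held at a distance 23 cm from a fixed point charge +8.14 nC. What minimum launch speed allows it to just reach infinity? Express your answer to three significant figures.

To just escape, total mechanical energy must reach zero at infinity: ½mv²_min + U = 0, so ½mv²_min = −U = |kQq|/r.
|U| = |kQq|/r = (8.99×10⁹ N·m²/C²)(8.14×10⁻⁹)(4.37×10⁻⁹)/(0.230) = 1.39×10⁻⁶ J.
v_min = √(2|U|/m) = √(2·1.39×10⁻⁶/0.0234) = 0.0109 m/s.

0.0109 m/s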